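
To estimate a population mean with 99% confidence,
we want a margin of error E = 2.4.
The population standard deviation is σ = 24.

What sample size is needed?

z_0.005 = 2.576
n = (z×σ/E)² = (2.576×24/2.4)²
n = 663.5776
Round up: n = 664

Answer: n = 664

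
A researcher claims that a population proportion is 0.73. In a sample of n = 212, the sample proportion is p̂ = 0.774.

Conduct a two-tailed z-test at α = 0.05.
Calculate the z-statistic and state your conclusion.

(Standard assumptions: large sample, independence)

H₀: p = 0.73, H₁: p ≠ 0.73
Standard error: SE = √(p₀(1-p₀)/n) = √(0.73×0.27/212) = 0.030491
z-statistic: z = (p̂ - p₀)/SE = (0.774 - 0.73)/0.030491 = 1.4430
Critical value: z_0.025 = ±1.960
p-value = 0.1490
Decision: fail to reject H₀ at α = 0.05

Answer: z = 1.4430, fail to reject H₀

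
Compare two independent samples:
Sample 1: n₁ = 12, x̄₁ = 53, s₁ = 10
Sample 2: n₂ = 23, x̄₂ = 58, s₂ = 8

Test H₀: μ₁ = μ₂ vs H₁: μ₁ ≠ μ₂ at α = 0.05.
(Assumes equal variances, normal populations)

Answer: t = -1.6106, fail to reject H₀

Derivation:
Pooled variance: s²_p = [11×10² + 22×8²]/(33) = 76.0000
s_p = 8.7178
SE = s_p×√(1/n₁ + 1/n₂) = 8.7178×√(1/12 + 1/23) = 3.1045
t = (x̄₁ - x̄₂)/SE = (53 - 58)/3.1045 = -1.6106
df = 33, t-critical = ±2.035
Decision: fail to reject H₀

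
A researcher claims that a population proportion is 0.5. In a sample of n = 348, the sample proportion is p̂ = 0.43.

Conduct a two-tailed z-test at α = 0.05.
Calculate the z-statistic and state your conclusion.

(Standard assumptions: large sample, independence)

H₀: p = 0.5, H₁: p ≠ 0.5
Standard error: SE = √(p₀(1-p₀)/n) = √(0.5×0.5/348) = 0.026803
z-statistic: z = (p̂ - p₀)/SE = (0.43 - 0.5)/0.026803 = -2.6116
Critical value: z_0.025 = ±1.960
p-value = 0.0090
Decision: reject H₀ at α = 0.05

Answer: z = -2.6116, reject H₀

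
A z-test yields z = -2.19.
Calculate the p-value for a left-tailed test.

For z = -2.19:
p = P(Z < -2.19) = Φ(-2.19) = 0.0143

Answer: p-value ≈ 0.0143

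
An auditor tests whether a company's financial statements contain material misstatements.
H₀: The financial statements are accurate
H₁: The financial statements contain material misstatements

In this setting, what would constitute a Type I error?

Type I error: rejecting H₀ when it is actually true (false positive).
Type II error: failing to reject H₀ when H₁ is actually true (false negative).

Answer: Concluding the statements are misstated when they are actually accurate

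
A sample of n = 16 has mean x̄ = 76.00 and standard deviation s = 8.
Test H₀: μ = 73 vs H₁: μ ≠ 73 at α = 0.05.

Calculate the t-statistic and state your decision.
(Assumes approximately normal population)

df = n - 1 = 15
SE = s/√n = 8/√16 = 2.0000
t = (x̄ - μ₀)/SE = (76.00 - 73)/2.0000 = 1.5000
Critical value: t_{0.025,15} = ±2.131
p-value ≈ 0.1544
Decision: fail to reject H₀

Answer: t = 1.5000, fail to reject H₀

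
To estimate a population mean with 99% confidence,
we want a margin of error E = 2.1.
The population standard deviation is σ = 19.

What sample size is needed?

Answer: n = 544

Derivation:
z_0.005 = 2.576
n = (z×σ/E)² = (2.576×19/2.1)²
n = 543.2007
Round up: n = 544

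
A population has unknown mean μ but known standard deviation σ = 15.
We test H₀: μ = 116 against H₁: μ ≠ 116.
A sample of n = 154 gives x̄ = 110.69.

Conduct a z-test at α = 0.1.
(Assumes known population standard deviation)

Answer: z = -4.3931, reject H₀

Derivation:
Standard error: SE = σ/√n = 15/√154 = 1.2087
z-statistic: z = (x̄ - μ₀)/SE = (110.69 - 116)/1.2087 = -4.3931
Critical value: ±1.645
p-value < 0.0001
Decision: reject H₀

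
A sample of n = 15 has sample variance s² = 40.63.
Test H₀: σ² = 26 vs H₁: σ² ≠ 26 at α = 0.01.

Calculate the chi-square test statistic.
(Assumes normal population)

Answer: χ² = 21.8777, fail to reject H₀

Derivation:
df = n - 1 = 14
χ² = (n-1)s²/σ₀² = 14×40.63/26 = 21.8777
Critical values: χ²_{0.995,14} = 4.075, χ²_{0.005,14} = 31.319
Rejection region: χ² < 4.075 or χ² > 31.319
Decision: fail to reject H₀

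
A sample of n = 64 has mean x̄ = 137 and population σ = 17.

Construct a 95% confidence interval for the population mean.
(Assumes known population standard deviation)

Answer: (132.8350, 141.1650)

Derivation:
Confidence level: 95%, α = 0.05
z_0.025 = 1.960
SE = σ/√n = 17/√64 = 2.1250
Margin of error = 1.960 × 2.1250 = 4.1650
CI: x̄ ± margin = 137 ± 4.1650
CI: (132.8350, 141.1650)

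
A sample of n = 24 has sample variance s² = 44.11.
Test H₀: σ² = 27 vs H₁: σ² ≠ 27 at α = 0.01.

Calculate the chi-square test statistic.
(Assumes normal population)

df = n - 1 = 23
χ² = (n-1)s²/σ₀² = 23×44.11/27 = 37.5752
Critical values: χ²_{0.995,23} = 9.260, χ²_{0.005,23} = 44.181
Rejection region: χ² < 9.260 or χ² > 44.181
Decision: fail to reject H₀

Answer: χ² = 37.5752, fail to reject H₀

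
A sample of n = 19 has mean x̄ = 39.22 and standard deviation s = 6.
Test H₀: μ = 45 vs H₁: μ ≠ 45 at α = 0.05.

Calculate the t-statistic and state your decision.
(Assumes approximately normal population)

Answer: t = -4.1991, reject H₀

Derivation:
df = n - 1 = 18
SE = s/√n = 6/√19 = 1.3765
t = (x̄ - μ₀)/SE = (39.22 - 45)/1.3765 = -4.1991
Critical value: t_{0.025,18} = ±2.101
p-value ≈ 0.0005
Decision: reject H₀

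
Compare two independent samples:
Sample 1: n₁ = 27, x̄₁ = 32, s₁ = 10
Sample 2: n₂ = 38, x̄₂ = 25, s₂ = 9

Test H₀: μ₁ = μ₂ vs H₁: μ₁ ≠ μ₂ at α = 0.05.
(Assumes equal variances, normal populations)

Answer: t = 2.9506, reject H₀

Derivation:
Pooled variance: s²_p = [26×10² + 37×9²]/(63) = 88.8413
s_p = 9.4256
SE = s_p×√(1/n₁ + 1/n₂) = 9.4256×√(1/27 + 1/38) = 2.3724
t = (x̄₁ - x̄₂)/SE = (32 - 25)/2.3724 = 2.9506
df = 63, t-critical = ±1.998
Decision: reject H₀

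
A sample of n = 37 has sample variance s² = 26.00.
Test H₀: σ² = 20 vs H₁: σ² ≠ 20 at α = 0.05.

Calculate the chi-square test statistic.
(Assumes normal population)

Answer: χ² = 46.8000, fail to reject H₀

Derivation:
df = n - 1 = 36
χ² = (n-1)s²/σ₀² = 36×26.00/20 = 46.8000
Critical values: χ²_{0.975,36} = 21.336, χ²_{0.025,36} = 54.437
Rejection region: χ² < 21.336 or χ² > 54.437
Decision: fail to reject H₀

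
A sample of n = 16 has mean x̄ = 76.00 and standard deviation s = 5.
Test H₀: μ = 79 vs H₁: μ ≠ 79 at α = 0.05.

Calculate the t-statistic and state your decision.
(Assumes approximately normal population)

df = n - 1 = 15
SE = s/√n = 5/√16 = 1.2500
t = (x̄ - μ₀)/SE = (76.00 - 79)/1.2500 = -2.4000
Critical value: t_{0.025,15} = ±2.131
p-value ≈ 0.0298
Decision: reject H₀

Answer: t = -2.4000, reject H₀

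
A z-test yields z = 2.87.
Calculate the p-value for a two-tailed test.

Answer: p-value ≈ 0.0041

Derivation:
For z = 2.87:
p = 2×P(Z > |2.87|) = 2×(1 - Φ(2.87)) = 0.0041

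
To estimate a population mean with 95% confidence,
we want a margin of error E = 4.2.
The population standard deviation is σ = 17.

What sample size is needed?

Answer: n = 63

Derivation:
z_0.025 = 1.960
n = (z×σ/E)² = (1.960×17/4.2)²
n = 62.9378
Round up: n = 63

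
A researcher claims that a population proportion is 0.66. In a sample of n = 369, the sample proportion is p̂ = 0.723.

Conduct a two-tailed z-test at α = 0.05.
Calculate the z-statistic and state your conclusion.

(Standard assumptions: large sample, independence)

H₀: p = 0.66, H₁: p ≠ 0.66
Standard error: SE = √(p₀(1-p₀)/n) = √(0.66×0.34/369) = 0.024660
z-statistic: z = (p̂ - p₀)/SE = (0.723 - 0.66)/0.024660 = 2.5547
Critical value: z_0.025 = ±1.960
p-value = 0.0106
Decision: reject H₀ at α = 0.05

Answer: z = 2.5547, reject H₀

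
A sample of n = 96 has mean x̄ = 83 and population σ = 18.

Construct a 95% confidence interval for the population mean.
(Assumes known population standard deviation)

Confidence level: 95%, α = 0.05
z_0.025 = 1.960
SE = σ/√n = 18/√96 = 1.8371
Margin of error = 1.960 × 1.8371 = 3.6007
CI: x̄ ± margin = 83 ± 3.6007
CI: (79.3993, 86.6007)

Answer: (79.3993, 86.6007)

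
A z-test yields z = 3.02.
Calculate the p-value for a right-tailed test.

For z = 3.02:
p = P(Z > 3.02) = 1 - Φ(3.02) = 0.0013

Answer: p-value ≈ 0.0013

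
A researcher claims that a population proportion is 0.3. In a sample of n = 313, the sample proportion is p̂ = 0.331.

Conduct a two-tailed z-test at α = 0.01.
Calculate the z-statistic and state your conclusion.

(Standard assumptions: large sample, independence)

H₀: p = 0.3, H₁: p ≠ 0.3
Standard error: SE = √(p₀(1-p₀)/n) = √(0.3×0.7/313) = 0.025902
z-statistic: z = (p̂ - p₀)/SE = (0.331 - 0.3)/0.025902 = 1.1968
Critical value: z_0.005 = ±2.576
p-value = 0.2314
Decision: fail to reject H₀ at α = 0.01

Answer: z = 1.1968, fail to reject H₀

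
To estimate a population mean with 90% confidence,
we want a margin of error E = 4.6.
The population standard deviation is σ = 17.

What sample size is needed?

z_0.05 = 1.645
n = (z×σ/E)² = (1.645×17/4.6)²
n = 36.9585
Round up: n = 37

Answer: n = 37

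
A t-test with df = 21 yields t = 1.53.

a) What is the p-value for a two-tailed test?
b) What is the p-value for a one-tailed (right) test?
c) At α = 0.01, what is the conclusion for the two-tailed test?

Using t-distribution with df = 21:
a) Two-tailed: p = 2×P(T > 1.53) = 0.1409
b) One-tailed: p = P(T > 1.53) = 0.0705
c) 0.1409 ≥ 0.01, fail to reject H₀

Answer: a) 0.1409, b) 0.0705, c) fail to reject H₀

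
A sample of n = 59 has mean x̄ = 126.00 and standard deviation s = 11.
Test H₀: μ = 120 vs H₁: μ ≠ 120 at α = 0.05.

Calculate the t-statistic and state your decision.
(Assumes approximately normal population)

Answer: t = 4.1897, reject H₀

Derivation:
df = n - 1 = 58
SE = s/√n = 11/√59 = 1.4321
t = (x̄ - μ₀)/SE = (126.00 - 120)/1.4321 = 4.1897
Critical value: t_{0.025,58} = ±2.002
p-value ≈ 0.0001
Decision: reject H₀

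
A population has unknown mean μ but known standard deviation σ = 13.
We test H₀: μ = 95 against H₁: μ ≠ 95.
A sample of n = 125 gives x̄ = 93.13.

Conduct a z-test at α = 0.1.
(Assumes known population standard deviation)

Standard error: SE = σ/√n = 13/√125 = 1.1628
z-statistic: z = (x̄ - μ₀)/SE = (93.13 - 95)/1.1628 = -1.6082
Critical value: ±1.645
p-value = 0.1078
Decision: fail to reject H₀

Answer: z = -1.6082, fail to reject H₀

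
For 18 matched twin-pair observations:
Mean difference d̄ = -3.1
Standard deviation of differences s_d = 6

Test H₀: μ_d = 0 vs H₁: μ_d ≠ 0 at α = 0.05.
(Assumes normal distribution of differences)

df = n - 1 = 17
SE = s_d/√n = 6/√18 = 1.4142
t = d̄/SE = -3.1/1.4142 = -2.1921
Critical value: t_{0.025,17} = ±2.110
p-value ≈ 0.0426
Decision: reject H₀

Answer: t = -2.1921, reject H₀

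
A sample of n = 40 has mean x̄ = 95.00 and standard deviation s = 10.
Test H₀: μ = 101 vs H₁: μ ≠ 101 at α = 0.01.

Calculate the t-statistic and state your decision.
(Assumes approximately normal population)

Answer: t = -3.7948, reject H₀

Derivation:
df = n - 1 = 39
SE = s/√n = 10/√40 = 1.5811
t = (x̄ - μ₀)/SE = (95.00 - 101)/1.5811 = -3.7948
Critical value: t_{0.005,39} = ±2.708
p-value ≈ 0.0005
Decision: reject H₀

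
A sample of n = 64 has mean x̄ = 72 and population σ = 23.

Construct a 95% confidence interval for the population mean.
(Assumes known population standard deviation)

Confidence level: 95%, α = 0.05
z_0.025 = 1.960
SE = σ/√n = 23/√64 = 2.8750
Margin of error = 1.960 × 2.8750 = 5.6350
CI: x̄ ± margin = 72 ± 5.6350
CI: (66.3650, 77.6350)

Answer: (66.3650, 77.6350)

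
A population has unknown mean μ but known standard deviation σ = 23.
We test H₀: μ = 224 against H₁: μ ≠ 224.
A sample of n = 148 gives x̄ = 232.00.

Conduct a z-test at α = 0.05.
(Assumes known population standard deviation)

Standard error: SE = σ/√n = 23/√148 = 1.8906
z-statistic: z = (x̄ - μ₀)/SE = (232.00 - 224)/1.8906 = 4.2315
Critical value: ±1.960
p-value < 0.0001
Decision: reject H₀

Answer: z = 4.2315, reject H₀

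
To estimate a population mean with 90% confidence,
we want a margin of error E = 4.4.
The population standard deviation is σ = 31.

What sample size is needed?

z_0.05 = 1.645
n = (z×σ/E)² = (1.645×31/4.4)²
n = 134.3228
Round up: n = 135

Answer: n = 135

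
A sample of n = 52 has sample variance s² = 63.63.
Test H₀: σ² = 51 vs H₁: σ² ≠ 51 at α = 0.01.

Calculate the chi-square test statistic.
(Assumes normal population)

df = n - 1 = 51
χ² = (n-1)s²/σ₀² = 51×63.63/51 = 63.6300
Critical values: χ²_{0.995,51} = 28.735, χ²_{0.005,51} = 80.747
Rejection region: χ² < 28.735 or χ² > 80.747
Decision: fail to reject H₀

Answer: χ² = 63.6300, fail to reject H₀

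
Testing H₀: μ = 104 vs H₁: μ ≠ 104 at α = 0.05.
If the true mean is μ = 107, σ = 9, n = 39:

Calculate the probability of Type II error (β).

Answer: β ≈ 0.4516

Derivation:
SE = σ/√n = 9/√39 = 1.4412
Critical values: μ₀ ± z_0.025×SE = 104 ± 1.960×1.4412
Acceptance region: (101.1752, 106.8248)
Under H₁ (μ = 107): z_high = (106.8248 - 107)/1.4412 = -0.1216, z_low = (101.1752 - 107)/1.4412 = -4.0416
β = P(not reject | H₁) = Φ(-0.1216) - Φ(-4.0416) ≈ 0.4516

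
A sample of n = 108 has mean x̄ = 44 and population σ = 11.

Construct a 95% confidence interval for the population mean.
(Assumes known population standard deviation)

Confidence level: 95%, α = 0.05
z_0.025 = 1.960
SE = σ/√n = 11/√108 = 1.0585
Margin of error = 1.960 × 1.0585 = 2.0747
CI: x̄ ± margin = 44 ± 2.0747
CI: (41.9253, 46.0747)

Answer: (41.9253, 46.0747)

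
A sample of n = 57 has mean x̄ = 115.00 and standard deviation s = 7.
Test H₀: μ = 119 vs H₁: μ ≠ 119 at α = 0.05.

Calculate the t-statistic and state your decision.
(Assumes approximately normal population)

Answer: t = -4.3141, reject H₀

Derivation:
df = n - 1 = 56
SE = s/√n = 7/√57 = 0.9272
t = (x̄ - μ₀)/SE = (115.00 - 119)/0.9272 = -4.3141
Critical value: t_{0.025,56} = ±2.003
p-value ≈ 0.0001
Decision: reject H₀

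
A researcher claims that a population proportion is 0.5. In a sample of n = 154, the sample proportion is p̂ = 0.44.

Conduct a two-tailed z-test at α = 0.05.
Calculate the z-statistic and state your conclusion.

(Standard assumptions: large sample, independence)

Answer: z = -1.4892, fail to reject H₀

Derivation:
H₀: p = 0.5, H₁: p ≠ 0.5
Standard error: SE = √(p₀(1-p₀)/n) = √(0.5×0.5/154) = 0.040291
z-statistic: z = (p̂ - p₀)/SE = (0.44 - 0.5)/0.040291 = -1.4892
Critical value: z_0.025 = ±1.960
p-value = 0.1364
Decision: fail to reject H₀ at α = 0.05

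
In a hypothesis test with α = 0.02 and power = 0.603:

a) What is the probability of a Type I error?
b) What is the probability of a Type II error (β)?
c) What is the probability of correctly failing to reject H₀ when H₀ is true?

a) Type I error probability = α = 0.02
b) Power = P(reject H₀ | H₁ true) = 1 - β = 0.603, so Type II error probability = β = 1 - Power = 0.397
c) P(fail to reject H₀ | H₀ true) = 1 - α = 0.98

Answer: a) 0.02, b) 0.397, c) 0.98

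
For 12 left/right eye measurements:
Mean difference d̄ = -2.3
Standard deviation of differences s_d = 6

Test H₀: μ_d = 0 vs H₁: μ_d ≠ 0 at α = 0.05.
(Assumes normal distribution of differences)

df = n - 1 = 11
SE = s_d/√n = 6/√12 = 1.7321
t = d̄/SE = -2.3/1.7321 = -1.3279
Critical value: t_{0.025,11} = ±2.201
p-value ≈ 0.2111
Decision: fail to reject H₀

Answer: t = -1.3279, fail to reject H₀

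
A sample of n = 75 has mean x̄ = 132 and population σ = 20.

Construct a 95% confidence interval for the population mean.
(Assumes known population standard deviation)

Answer: (127.4736, 136.5264)

Derivation:
Confidence level: 95%, α = 0.05
z_0.025 = 1.960
SE = σ/√n = 20/√75 = 2.3094
Margin of error = 1.960 × 2.3094 = 4.5264
CI: x̄ ± margin = 132 ± 4.5264
CI: (127.4736, 136.5264)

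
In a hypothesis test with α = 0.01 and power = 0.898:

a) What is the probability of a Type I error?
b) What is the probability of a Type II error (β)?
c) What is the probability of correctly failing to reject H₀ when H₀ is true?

Answer: a) 0.01, b) 0.102, c) 0.99

Derivation:
a) Type I error probability = α = 0.01
b) Power = P(reject H₀ | H₁ true) = 1 - β = 0.898, so Type II error probability = β = 1 - Power = 0.102
c) P(fail to reject H₀ | H₀ true) = 1 - α = 0.99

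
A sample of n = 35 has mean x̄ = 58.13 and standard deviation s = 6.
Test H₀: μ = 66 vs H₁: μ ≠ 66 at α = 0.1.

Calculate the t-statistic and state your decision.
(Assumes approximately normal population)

df = n - 1 = 34
SE = s/√n = 6/√35 = 1.0142
t = (x̄ - μ₀)/SE = (58.13 - 66)/1.0142 = -7.7598
Critical value: t_{0.05,34} = ±1.691
p-value < 0.0001
Decision: reject H₀

Answer: t = -7.7598, reject H₀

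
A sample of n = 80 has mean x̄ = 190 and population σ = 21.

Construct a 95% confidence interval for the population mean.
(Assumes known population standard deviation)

Answer: (185.3981, 194.6019)

Derivation:
Confidence level: 95%, α = 0.05
z_0.025 = 1.960
SE = σ/√n = 21/√80 = 2.3479
Margin of error = 1.960 × 2.3479 = 4.6019
CI: x̄ ± margin = 190 ± 4.6019
CI: (185.3981, 194.6019)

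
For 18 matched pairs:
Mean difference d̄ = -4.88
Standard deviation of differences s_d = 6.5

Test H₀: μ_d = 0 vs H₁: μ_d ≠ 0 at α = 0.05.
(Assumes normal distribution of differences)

df = n - 1 = 17
SE = s_d/√n = 6.5/√18 = 1.5321
t = d̄/SE = -4.88/1.5321 = -3.1852
Critical value: t_{0.025,17} = ±2.110
p-value ≈ 0.0054
Decision: reject H₀

Answer: t = -3.1852, reject H₀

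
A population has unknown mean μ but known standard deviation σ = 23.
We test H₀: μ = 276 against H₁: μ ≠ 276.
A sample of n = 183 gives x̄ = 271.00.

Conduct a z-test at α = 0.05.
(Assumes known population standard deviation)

Standard error: SE = σ/√n = 23/√183 = 1.7002
z-statistic: z = (x̄ - μ₀)/SE = (271.00 - 276)/1.7002 = -2.9408
Critical value: ±1.960
p-value = 0.0033
Decision: reject H₀

Answer: z = -2.9408, reject H₀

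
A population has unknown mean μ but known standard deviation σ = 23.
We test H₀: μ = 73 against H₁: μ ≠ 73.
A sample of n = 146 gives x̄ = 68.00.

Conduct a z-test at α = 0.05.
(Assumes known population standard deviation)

Standard error: SE = σ/√n = 23/√146 = 1.9035
z-statistic: z = (x̄ - μ₀)/SE = (68.00 - 73)/1.9035 = -2.6267
Critical value: ±1.960
p-value = 0.0086
Decision: reject H₀

Answer: z = -2.6267, reject H₀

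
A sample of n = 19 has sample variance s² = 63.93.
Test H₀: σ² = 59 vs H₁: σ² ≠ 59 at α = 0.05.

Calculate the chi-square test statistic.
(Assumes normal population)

Answer: χ² = 19.5041, fail to reject H₀

Derivation:
df = n - 1 = 18
χ² = (n-1)s²/σ₀² = 18×63.93/59 = 19.5041
Critical values: χ²_{0.975,18} = 8.231, χ²_{0.025,18} = 31.526
Rejection region: χ² < 8.231 or χ² > 31.526
Decision: fail to reject H₀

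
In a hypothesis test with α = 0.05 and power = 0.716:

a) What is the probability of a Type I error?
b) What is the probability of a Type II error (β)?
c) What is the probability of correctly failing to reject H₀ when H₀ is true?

Answer: a) 0.05, b) 0.284, c) 0.95

Derivation:
a) Type I error probability = α = 0.05
b) Power = P(reject H₀ | H₁ true) = 1 - β = 0.716, so Type II error probability = β = 1 - Power = 0.284
c) P(fail to reject H₀ | H₀ true) = 1 - α = 0.95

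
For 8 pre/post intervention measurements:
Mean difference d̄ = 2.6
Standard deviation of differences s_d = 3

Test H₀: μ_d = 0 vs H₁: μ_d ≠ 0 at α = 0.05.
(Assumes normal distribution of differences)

df = n - 1 = 7
SE = s_d/√n = 3/√8 = 1.0607
t = d̄/SE = 2.6/1.0607 = 2.4512
Critical value: t_{0.025,7} = ±2.365
p-value ≈ 0.0440
Decision: reject H₀

Answer: t = 2.4512, reject H₀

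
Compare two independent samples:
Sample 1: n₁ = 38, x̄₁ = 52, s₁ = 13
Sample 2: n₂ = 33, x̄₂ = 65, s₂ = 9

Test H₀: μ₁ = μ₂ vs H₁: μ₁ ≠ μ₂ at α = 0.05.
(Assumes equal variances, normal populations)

Answer: t = -4.8255, reject H₀

Derivation:
Pooled variance: s²_p = [37×13² + 32×9²]/(69) = 128.1884
s_p = 11.3220
SE = s_p×√(1/n₁ + 1/n₂) = 11.3220×√(1/38 + 1/33) = 2.6940
t = (x̄₁ - x̄₂)/SE = (52 - 65)/2.6940 = -4.8255
df = 69, t-critical = ±1.995
Decision: reject H₀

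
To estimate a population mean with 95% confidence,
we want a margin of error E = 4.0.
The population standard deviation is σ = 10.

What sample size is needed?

Answer: n = 25

Derivation:
z_0.025 = 1.960
n = (z×σ/E)² = (1.960×10/4.0)²
n = 24.0100
Round up: n = 25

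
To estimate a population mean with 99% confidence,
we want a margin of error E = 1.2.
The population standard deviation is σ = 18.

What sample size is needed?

z_0.005 = 2.576
n = (z×σ/E)² = (2.576×18/1.2)²
n = 1493.0496
Round up: n = 1494

Answer: n = 1494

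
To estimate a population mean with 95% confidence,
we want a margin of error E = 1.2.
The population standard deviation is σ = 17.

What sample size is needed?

Answer: n = 771

Derivation:
z_0.025 = 1.960
n = (z×σ/E)² = (1.960×17/1.2)²
n = 770.9878
Round up: n = 771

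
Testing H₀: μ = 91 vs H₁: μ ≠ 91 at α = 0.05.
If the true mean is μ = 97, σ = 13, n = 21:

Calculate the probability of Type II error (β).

SE = σ/√n = 13/√21 = 2.8368
Critical values: μ₀ ± z_0.025×SE = 91 ± 1.960×2.8368
Acceptance region: (85.4399, 96.5601)
Under H₁ (μ = 97): z_high = (96.5601 - 97)/2.8368 = -0.1551, z_low = (85.4399 - 97)/2.8368 = -4.0750
β = P(not reject | H₁) = Φ(-0.1551) - Φ(-4.0750) ≈ 0.4383

Answer: β ≈ 0.4383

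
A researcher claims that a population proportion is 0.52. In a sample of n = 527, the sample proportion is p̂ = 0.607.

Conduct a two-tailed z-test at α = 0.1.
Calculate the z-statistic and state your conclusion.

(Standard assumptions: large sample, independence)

H₀: p = 0.52, H₁: p ≠ 0.52
Standard error: SE = √(p₀(1-p₀)/n) = √(0.52×0.48/527) = 0.021763
z-statistic: z = (p̂ - p₀)/SE = (0.607 - 0.52)/0.021763 = 3.9976
Critical value: z_0.05 = ±1.645
p-value = 0.0001
Decision: reject H₀ at α = 0.1

Answer: z = 3.9976, reject H₀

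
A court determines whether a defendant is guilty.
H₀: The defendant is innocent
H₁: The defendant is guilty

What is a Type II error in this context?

Answer: Acquitting a guilty person

Derivation:
Type I error: rejecting H₀ when it is actually true (false positive).
Type II error: failing to reject H₀ when H₁ is actually true (false negative).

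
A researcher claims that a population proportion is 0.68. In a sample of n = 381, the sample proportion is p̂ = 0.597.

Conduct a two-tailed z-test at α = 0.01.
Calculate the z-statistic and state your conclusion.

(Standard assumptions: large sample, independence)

Answer: z = -3.4731, reject H₀

Derivation:
H₀: p = 0.68, H₁: p ≠ 0.68
Standard error: SE = √(p₀(1-p₀)/n) = √(0.68×0.32/381) = 0.023898
z-statistic: z = (p̂ - p₀)/SE = (0.597 - 0.68)/0.023898 = -3.4731
Critical value: z_0.005 = ±2.576
p-value = 0.0005
Decision: reject H₀ at α = 0.01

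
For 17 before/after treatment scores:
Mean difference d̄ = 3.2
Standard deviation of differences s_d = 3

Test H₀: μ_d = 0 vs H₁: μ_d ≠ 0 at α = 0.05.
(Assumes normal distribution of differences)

df = n - 1 = 16
SE = s_d/√n = 3/√17 = 0.7276
t = d̄/SE = 3.2/0.7276 = 4.3980
Critical value: t_{0.025,16} = ±2.120
p-value ≈ 0.0004
Decision: reject H₀

Answer: t = 4.3980, reject H₀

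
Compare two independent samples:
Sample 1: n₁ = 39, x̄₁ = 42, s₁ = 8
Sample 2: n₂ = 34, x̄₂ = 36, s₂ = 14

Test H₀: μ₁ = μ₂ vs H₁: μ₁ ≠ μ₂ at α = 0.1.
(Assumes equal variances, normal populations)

Answer: t = 2.2840, reject H₀

Derivation:
Pooled variance: s²_p = [38×8² + 33×14²]/(71) = 125.3521
s_p = 11.1961
SE = s_p×√(1/n₁ + 1/n₂) = 11.1961×√(1/39 + 1/34) = 2.6270
t = (x̄₁ - x̄₂)/SE = (42 - 36)/2.6270 = 2.2840
df = 71, t-critical = ±1.667
Decision: reject H₀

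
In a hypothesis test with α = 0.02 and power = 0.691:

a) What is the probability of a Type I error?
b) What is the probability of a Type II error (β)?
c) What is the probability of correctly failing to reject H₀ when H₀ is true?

a) Type I error probability = α = 0.02
b) Power = P(reject H₀ | H₁ true) = 1 - β = 0.691, so Type II error probability = β = 1 - Power = 0.309
c) P(fail to reject H₀ | H₀ true) = 1 - α = 0.98

Answer: a) 0.02, b) 0.309, c) 0.98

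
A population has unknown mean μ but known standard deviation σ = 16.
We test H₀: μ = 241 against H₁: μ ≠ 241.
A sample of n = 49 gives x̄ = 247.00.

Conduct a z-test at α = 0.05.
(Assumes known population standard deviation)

Answer: z = 2.6250, reject H₀

Derivation:
Standard error: SE = σ/√n = 16/√49 = 2.2857
z-statistic: z = (x̄ - μ₀)/SE = (247.00 - 241)/2.2857 = 2.6250
Critical value: ±1.960
p-value = 0.0087
Decision: reject H₀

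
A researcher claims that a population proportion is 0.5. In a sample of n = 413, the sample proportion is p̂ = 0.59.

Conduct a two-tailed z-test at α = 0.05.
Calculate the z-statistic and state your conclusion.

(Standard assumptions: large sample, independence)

Answer: z = 3.6581, reject H₀

Derivation:
H₀: p = 0.5, H₁: p ≠ 0.5
Standard error: SE = √(p₀(1-p₀)/n) = √(0.5×0.5/413) = 0.024603
z-statistic: z = (p̂ - p₀)/SE = (0.59 - 0.5)/0.024603 = 3.6581
Critical value: z_0.025 = ±1.960
p-value = 0.0003
Decision: reject H₀ at α = 0.05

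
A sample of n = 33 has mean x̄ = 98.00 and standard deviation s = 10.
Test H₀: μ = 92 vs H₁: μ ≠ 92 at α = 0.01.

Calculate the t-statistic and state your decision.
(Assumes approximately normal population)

df = n - 1 = 32
SE = s/√n = 10/√33 = 1.7408
t = (x̄ - μ₀)/SE = (98.00 - 92)/1.7408 = 3.4467
Critical value: t_{0.005,32} = ±2.738
p-value ≈ 0.0016
Decision: reject H₀

Answer: t = 3.4467, reject H₀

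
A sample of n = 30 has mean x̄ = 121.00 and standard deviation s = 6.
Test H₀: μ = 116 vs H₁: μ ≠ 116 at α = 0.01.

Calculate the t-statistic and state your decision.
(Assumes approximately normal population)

Answer: t = 4.5645, reject H₀

Derivation:
df = n - 1 = 29
SE = s/√n = 6/√30 = 1.0954
t = (x̄ - μ₀)/SE = (121.00 - 116)/1.0954 = 4.5645
Critical value: t_{0.005,29} = ±2.756
p-value ≈ 0.0001
Decision: reject H₀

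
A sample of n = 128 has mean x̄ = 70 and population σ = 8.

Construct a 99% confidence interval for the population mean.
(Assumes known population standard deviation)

Answer: (68.1785, 71.8215)

Derivation:
Confidence level: 99%, α = 0.01
z_0.005 = 2.576
SE = σ/√n = 8/√128 = 0.7071
Margin of error = 2.576 × 0.7071 = 1.8215
CI: x̄ ± margin = 70 ± 1.8215
CI: (68.1785, 71.8215)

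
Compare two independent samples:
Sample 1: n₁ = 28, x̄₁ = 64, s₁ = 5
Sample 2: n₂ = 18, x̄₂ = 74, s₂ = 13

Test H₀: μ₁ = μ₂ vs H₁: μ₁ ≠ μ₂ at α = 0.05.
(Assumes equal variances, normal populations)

Pooled variance: s²_p = [27×5² + 17×13²]/(44) = 80.6364
s_p = 8.9798
SE = s_p×√(1/n₁ + 1/n₂) = 8.9798×√(1/28 + 1/18) = 2.7129
t = (x̄₁ - x̄₂)/SE = (64 - 74)/2.7129 = -3.6861
df = 44, t-critical = ±2.015
Decision: reject H₀

Answer: t = -3.6861, reject H₀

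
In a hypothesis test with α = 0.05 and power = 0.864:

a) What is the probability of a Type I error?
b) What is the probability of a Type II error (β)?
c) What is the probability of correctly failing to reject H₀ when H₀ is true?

Answer: a) 0.05, b) 0.136, c) 0.95

Derivation:
a) Type I error probability = α = 0.05
b) Power = P(reject H₀ | H₁ true) = 1 - β = 0.864, so Type II error probability = β = 1 - Power = 0.136
c) P(fail to reject H₀ | H₀ true) = 1 - α = 0.95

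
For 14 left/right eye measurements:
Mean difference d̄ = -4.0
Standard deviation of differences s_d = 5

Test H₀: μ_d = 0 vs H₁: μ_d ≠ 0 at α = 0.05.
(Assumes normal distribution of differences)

df = n - 1 = 13
SE = s_d/√n = 5/√14 = 1.3363
t = d̄/SE = -4.0/1.3363 = -2.9933
Critical value: t_{0.025,13} = ±2.160
p-value ≈ 0.0104
Decision: reject H₀

Answer: t = -2.9933, reject H₀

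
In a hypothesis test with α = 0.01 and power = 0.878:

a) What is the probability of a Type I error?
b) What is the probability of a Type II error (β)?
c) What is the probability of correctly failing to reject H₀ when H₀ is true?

a) Type I error probability = α = 0.01
b) Power = P(reject H₀ | H₁ true) = 1 - β = 0.878, so Type II error probability = β = 1 - Power = 0.122
c) P(fail to reject H₀ | H₀ true) = 1 - α = 0.99

Answer: a) 0.01, b) 0.122, c) 0.99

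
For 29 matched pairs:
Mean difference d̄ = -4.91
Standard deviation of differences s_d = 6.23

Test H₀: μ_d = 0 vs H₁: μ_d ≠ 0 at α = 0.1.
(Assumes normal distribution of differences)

df = n - 1 = 28
SE = s_d/√n = 6.23/√29 = 1.1569
t = d̄/SE = -4.91/1.1569 = -4.2441
Critical value: t_{0.05,28} = ±1.701
p-value ≈ 0.0002
Decision: reject H₀

Answer: t = -4.2441, reject H₀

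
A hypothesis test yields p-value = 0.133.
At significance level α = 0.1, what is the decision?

Answer: fail to reject H₀

Derivation:
Compare p-value to α:
0.133 ≥ 0.1
Decision: fail to reject H₀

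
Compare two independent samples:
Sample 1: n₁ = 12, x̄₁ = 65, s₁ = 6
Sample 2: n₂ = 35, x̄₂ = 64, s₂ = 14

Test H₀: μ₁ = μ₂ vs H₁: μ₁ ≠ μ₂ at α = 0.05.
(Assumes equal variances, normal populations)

Pooled variance: s²_p = [11×6² + 34×14²]/(45) = 156.8889
s_p = 12.5255
SE = s_p×√(1/n₁ + 1/n₂) = 12.5255×√(1/12 + 1/35) = 4.1901
t = (x̄₁ - x̄₂)/SE = (65 - 64)/4.1901 = 0.2387
df = 45, t-critical = ±2.014
Decision: fail to reject H₀

Answer: t = 0.2387, fail to reject H₀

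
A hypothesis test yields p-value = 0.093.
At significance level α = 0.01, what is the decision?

Compare p-value to α:
0.093 ≥ 0.01
Decision: fail to reject H₀

Answer: fail to reject H₀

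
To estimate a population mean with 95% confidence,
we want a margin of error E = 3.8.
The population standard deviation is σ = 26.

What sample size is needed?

z_0.025 = 1.960
n = (z×σ/E)² = (1.960×26/3.8)²
n = 179.8422
Round up: n = 180

Answer: n = 180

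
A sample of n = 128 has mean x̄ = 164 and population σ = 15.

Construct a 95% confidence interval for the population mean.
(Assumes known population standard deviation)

Confidence level: 95%, α = 0.05
z_0.025 = 1.960
SE = σ/√n = 15/√128 = 1.3258
Margin of error = 1.960 × 1.3258 = 2.5986
CI: x̄ ± margin = 164 ± 2.5986
CI: (161.4014, 166.5986)

Answer: (161.4014, 166.5986)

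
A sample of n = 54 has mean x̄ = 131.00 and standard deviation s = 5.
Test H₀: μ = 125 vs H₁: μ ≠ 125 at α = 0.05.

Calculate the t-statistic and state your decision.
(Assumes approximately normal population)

Answer: t = 8.8183, reject H₀

Derivation:
df = n - 1 = 53
SE = s/√n = 5/√54 = 0.6804
t = (x̄ - μ₀)/SE = (131.00 - 125)/0.6804 = 8.8183
Critical value: t_{0.025,53} = ±2.006
p-value < 0.0001
Decision: reject H₀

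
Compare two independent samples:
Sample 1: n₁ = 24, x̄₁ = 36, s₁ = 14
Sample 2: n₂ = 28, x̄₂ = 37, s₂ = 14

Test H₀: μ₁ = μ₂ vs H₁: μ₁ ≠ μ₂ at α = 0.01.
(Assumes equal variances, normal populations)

Pooled variance: s²_p = [23×14² + 27×14²]/(50) = 196.0000
s_p = 14.0000
SE = s_p×√(1/n₁ + 1/n₂) = 14.0000×√(1/24 + 1/28) = 3.8944
t = (x̄₁ - x̄₂)/SE = (36 - 37)/3.8944 = -0.2568
df = 50, t-critical = ±2.678
Decision: fail to reject H₀

Answer: t = -0.2568, fail to reject H₀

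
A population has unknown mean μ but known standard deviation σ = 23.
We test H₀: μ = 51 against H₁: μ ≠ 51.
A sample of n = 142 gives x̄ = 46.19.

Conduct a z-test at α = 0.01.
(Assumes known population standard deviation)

Answer: z = -2.4921, fail to reject H₀

Derivation:
Standard error: SE = σ/√n = 23/√142 = 1.9301
z-statistic: z = (x̄ - μ₀)/SE = (46.19 - 51)/1.9301 = -2.4921
Critical value: ±2.576
p-value = 0.0127
Decision: fail to reject H₀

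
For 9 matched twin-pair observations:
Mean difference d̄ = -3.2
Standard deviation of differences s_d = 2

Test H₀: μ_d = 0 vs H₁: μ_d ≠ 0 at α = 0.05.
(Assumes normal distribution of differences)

df = n - 1 = 8
SE = s_d/√n = 2/√9 = 0.6667
t = d̄/SE = -3.2/0.6667 = -4.7998
Critical value: t_{0.025,8} = ±2.306
p-value ≈ 0.0014
Decision: reject H₀

Answer: t = -4.7998, reject H₀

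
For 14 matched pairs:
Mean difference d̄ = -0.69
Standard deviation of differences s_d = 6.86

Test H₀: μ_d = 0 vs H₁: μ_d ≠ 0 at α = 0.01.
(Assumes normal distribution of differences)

Answer: t = -0.3763, fail to reject H₀

Derivation:
df = n - 1 = 13
SE = s_d/√n = 6.86/√14 = 1.8334
t = d̄/SE = -0.69/1.8334 = -0.3763
Critical value: t_{0.005,13} = ±3.012
p-value ≈ 0.7128
Decision: fail to reject H₀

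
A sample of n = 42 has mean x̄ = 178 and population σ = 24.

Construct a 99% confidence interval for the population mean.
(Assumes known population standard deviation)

Answer: (168.4603, 187.5397)

Derivation:
Confidence level: 99%, α = 0.01
z_0.005 = 2.576
SE = σ/√n = 24/√42 = 3.7033
Margin of error = 2.576 × 3.7033 = 9.5397
CI: x̄ ± margin = 178 ± 9.5397
CI: (168.4603, 187.5397)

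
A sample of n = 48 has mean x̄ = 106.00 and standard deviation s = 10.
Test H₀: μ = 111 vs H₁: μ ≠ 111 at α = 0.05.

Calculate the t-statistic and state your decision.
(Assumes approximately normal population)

df = n - 1 = 47
SE = s/√n = 10/√48 = 1.4434
t = (x̄ - μ₀)/SE = (106.00 - 111)/1.4434 = -3.4640
Critical value: t_{0.025,47} = ±2.012
p-value ≈ 0.0011
Decision: reject H₀

Answer: t = -3.4640, reject H₀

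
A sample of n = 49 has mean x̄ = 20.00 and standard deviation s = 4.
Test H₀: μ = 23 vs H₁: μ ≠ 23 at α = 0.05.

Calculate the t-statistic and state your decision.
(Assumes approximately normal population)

Answer: t = -5.2503, reject H₀

Derivation:
df = n - 1 = 48
SE = s/√n = 4/√49 = 0.5714
t = (x̄ - μ₀)/SE = (20.00 - 23)/0.5714 = -5.2503
Critical value: t_{0.025,48} = ±2.011
p-value < 0.0001
Decision: reject H₀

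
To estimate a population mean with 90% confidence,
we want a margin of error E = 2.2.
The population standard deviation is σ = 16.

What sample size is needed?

z_0.05 = 1.645
n = (z×σ/E)² = (1.645×16/2.2)²
n = 143.1286
Round up: n = 144

Answer: n = 144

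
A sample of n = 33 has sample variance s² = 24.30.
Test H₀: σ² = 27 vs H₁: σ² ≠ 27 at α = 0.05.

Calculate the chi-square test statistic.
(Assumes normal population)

df = n - 1 = 32
χ² = (n-1)s²/σ₀² = 32×24.30/27 = 28.8000
Critical values: χ²_{0.975,32} = 18.291, χ²_{0.025,32} = 49.480
Rejection region: χ² < 18.291 or χ² > 49.480
Decision: fail to reject H₀

Answer: χ² = 28.8000, fail to reject H₀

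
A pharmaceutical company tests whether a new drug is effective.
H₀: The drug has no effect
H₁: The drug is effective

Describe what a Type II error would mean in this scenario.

Answer: Failing to detect the drug's effect when it actually works

Derivation:
Type I error: rejecting H₀ when it is actually true (false positive).
Type II error: failing to reject H₀ when H₁ is actually true (false negative).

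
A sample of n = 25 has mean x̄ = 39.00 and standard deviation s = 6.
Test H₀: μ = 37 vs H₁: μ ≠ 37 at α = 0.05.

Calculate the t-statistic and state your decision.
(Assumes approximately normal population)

df = n - 1 = 24
SE = s/√n = 6/√25 = 1.2000
t = (x̄ - μ₀)/SE = (39.00 - 37)/1.2000 = 1.6667
Critical value: t_{0.025,24} = ±2.064
p-value ≈ 0.1086
Decision: fail to reject H₀

Answer: t = 1.6667, fail to reject H₀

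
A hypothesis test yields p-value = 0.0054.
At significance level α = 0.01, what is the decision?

Answer: reject H₀

Derivation:
Compare p-value to α:
0.0054 < 0.01
Decision: reject H₀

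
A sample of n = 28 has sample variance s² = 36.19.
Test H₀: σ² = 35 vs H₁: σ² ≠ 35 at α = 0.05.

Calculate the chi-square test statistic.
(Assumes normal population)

Answer: χ² = 27.9180, fail to reject H₀

Derivation:
df = n - 1 = 27
χ² = (n-1)s²/σ₀² = 27×36.19/35 = 27.9180
Critical values: χ²_{0.975,27} = 14.573, χ²_{0.025,27} = 43.195
Rejection region: χ² < 14.573 or χ² > 43.195
Decision: fail to reject H₀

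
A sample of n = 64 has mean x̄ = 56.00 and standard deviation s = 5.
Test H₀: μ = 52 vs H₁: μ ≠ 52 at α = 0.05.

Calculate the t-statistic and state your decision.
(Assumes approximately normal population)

df = n - 1 = 63
SE = s/√n = 5/√64 = 0.6250
t = (x̄ - μ₀)/SE = (56.00 - 52)/0.6250 = 6.4000
Critical value: t_{0.025,63} = ±1.998
p-value < 0.0001
Decision: reject H₀

Answer: t = 6.4000, reject H₀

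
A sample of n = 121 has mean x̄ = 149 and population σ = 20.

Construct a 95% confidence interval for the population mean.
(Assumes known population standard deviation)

Answer: (145.4363, 152.5637)

Derivation:
Confidence level: 95%, α = 0.05
z_0.025 = 1.960
SE = σ/√n = 20/√121 = 1.8182
Margin of error = 1.960 × 1.8182 = 3.5637
CI: x̄ ± margin = 149 ± 3.5637
CI: (145.4363, 152.5637)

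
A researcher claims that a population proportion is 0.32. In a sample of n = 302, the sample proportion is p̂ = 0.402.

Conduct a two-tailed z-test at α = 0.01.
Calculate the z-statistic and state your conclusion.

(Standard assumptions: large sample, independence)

Answer: z = 3.0548, reject H₀

Derivation:
H₀: p = 0.32, H₁: p ≠ 0.32
Standard error: SE = √(p₀(1-p₀)/n) = √(0.32×0.68/302) = 0.026843
z-statistic: z = (p̂ - p₀)/SE = (0.402 - 0.32)/0.026843 = 3.0548
Critical value: z_0.005 = ±2.576
p-value = 0.0023
Decision: reject H₀ at α = 0.01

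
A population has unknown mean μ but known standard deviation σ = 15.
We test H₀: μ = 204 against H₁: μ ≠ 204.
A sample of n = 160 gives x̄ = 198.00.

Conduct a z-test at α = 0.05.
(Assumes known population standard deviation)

Answer: z = -5.0594, reject H₀

Derivation:
Standard error: SE = σ/√n = 15/√160 = 1.1859
z-statistic: z = (x̄ - μ₀)/SE = (198.00 - 204)/1.1859 = -5.0594
Critical value: ±1.960
p-value < 0.0001
Decision: reject H₀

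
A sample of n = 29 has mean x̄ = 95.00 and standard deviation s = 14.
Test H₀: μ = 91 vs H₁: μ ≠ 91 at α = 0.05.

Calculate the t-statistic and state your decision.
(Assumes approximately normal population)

Answer: t = 1.5386, fail to reject H₀

Derivation:
df = n - 1 = 28
SE = s/√n = 14/√29 = 2.5997
t = (x̄ - μ₀)/SE = (95.00 - 91)/2.5997 = 1.5386
Critical value: t_{0.025,28} = ±2.048
p-value ≈ 0.1351
Decision: fail to reject H₀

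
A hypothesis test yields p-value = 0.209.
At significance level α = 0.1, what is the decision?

Answer: fail to reject H₀

Derivation:
Compare p-value to α:
0.209 ≥ 0.1
Decision: fail to reject H₀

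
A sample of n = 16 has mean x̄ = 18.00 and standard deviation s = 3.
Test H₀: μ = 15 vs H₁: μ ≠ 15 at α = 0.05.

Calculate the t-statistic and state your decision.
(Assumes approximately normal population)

df = n - 1 = 15
SE = s/√n = 3/√16 = 0.7500
t = (x̄ - μ₀)/SE = (18.00 - 15)/0.7500 = 4.0000
Critical value: t_{0.025,15} = ±2.131
p-value ≈ 0.0012
Decision: reject H₀

Answer: t = 4.0000, reject H₀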